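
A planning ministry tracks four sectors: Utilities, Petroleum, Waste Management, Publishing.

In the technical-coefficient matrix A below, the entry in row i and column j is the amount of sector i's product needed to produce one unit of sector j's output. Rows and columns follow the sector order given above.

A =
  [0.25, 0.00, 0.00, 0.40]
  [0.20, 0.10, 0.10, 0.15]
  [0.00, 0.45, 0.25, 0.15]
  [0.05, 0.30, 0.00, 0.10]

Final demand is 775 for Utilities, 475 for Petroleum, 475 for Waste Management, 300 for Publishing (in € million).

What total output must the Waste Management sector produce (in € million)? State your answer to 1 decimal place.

I − A =
  [   0.75     0.00     0.00    -0.40]
  [  -0.20     0.90    -0.10    -0.15]
  [   0.00    -0.45     0.75    -0.15]
  [  -0.05    -0.30     0.00     0.90]
Compute the cofactors C_ij = (−1)^(i+j)·(3×3 minor ij) of I−A; the adjugate is their transpose:
adj(I−A) = Cᵀ =
  [ 0.528750   0.090000   0.012000   0.252000]
  [ 0.141375   0.491250   0.065500   0.155625]
  [ 0.100125   0.328500   0.531750   0.187875]
  [ 0.076500   0.168750   0.022500   0.472500]
det(I−A) = Σ_j (I−A)_1j·C_1j = (0.75)(0.528750) + (0.00)(0.141375) + (0.00)(0.100125) + (-0.40)(0.076500) = 0.3659625
(I − A)⁻¹ = adj(I−A) / det(I−A) ≈
  [   1.4448     0.2459     0.0328     0.6886]
  [   0.3863     1.3424     0.1790     0.4252]
  [   0.2736     0.8976     1.4530     0.5134]
  [   0.2090     0.4611     0.0615     1.2911]
x = (I − A)⁻¹ d = adj(I−A)·d / det(I−A), with det(I−A) = 0.3659625:
  x_1 = (0.528750·775 + 0.090000·475 + 0.012000·475 + 0.252000·300) / 0.3659625 = 533.83125 / 0.3659625 ≈ 1458.7
  x_2 = (0.141375·775 + 0.491250·475 + 0.065500·475 + 0.155625·300) / 0.3659625 = 420.709375 / 0.3659625 ≈ 1149.6
  x_3 = (0.100125·775 + 0.328500·475 + 0.531750·475 + 0.187875·300) / 0.3659625 = 542.578125 / 0.3659625 ≈ 1482.6
  x_4 = (0.076500·775 + 0.168750·475 + 0.022500·475 + 0.472500·300) / 0.3659625 = 291.88125 / 0.3659625 ≈ 797.6

x_3 = 1482.6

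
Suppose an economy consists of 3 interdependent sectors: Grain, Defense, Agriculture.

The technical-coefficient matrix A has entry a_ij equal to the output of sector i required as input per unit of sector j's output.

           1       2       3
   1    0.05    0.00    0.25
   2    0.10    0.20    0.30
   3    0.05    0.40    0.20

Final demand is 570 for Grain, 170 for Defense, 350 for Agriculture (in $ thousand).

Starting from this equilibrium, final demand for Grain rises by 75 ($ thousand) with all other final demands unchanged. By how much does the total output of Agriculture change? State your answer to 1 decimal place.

I − A =
  [   0.95     0.00    -0.25]
  [  -0.10     0.80    -0.30]
  [  -0.05    -0.40     0.80]
Cofactors of I−A, C_ij = (−1)^(i+j)·(minor ij) (rows/columns in the sector order above):
  C_11 = (0.80)(0.80) − (-0.30)(-0.40) = 0.5200
  C_12 = −[(-0.10)(0.80) − (-0.30)(-0.05)] = 0.0950
  C_13 = (-0.10)(-0.40) − (0.80)(-0.05) = 0.0800
  C_21 = −[(0.00)(0.80) − (-0.25)(-0.40)] = 0.1000
  C_22 = (0.95)(0.80) − (-0.25)(-0.05) = 0.7475
  C_23 = −[(0.95)(-0.40) − (0.00)(-0.05)] = 0.3800
  C_31 = (0.00)(-0.30) − (-0.25)(0.80) = 0.2000
  C_32 = −[(0.95)(-0.30) − (-0.25)(-0.10)] = 0.3100
  C_33 = (0.95)(0.80) − (0.00)(-0.10) = 0.7600
det(I−A) = Σ_j (I−A)_1j·C_1j = (0.95)(0.5200) + (0.00)(0.0950) + (-0.25)(0.0800) = 0.4740
adj(I−A) = Cᵀ =
  [ 0.5200   0.1000   0.2000]
  [ 0.0950   0.7475   0.3100]
  [ 0.0800   0.3800   0.7600]
(I − A)⁻¹ = adj(I−A) / det(I−A) ≈
  [   1.0970     0.2110     0.4219]
  [   0.2004     1.5770     0.6540]
  [   0.1688     0.8017     1.6034]
Δx = (I − A)⁻¹ Δd with Δd having +75 in the Grain component and 0 elsewhere.
So Δx_3 = L_31 · (+75), where L_31 = adj(I−A)_31 / det(I−A) = 0.0800 / 0.4740.
Δx_3 = 0.0800 × (+75) / 0.4740 = 6.00 / 0.4740 ≈ 12.7.

Δx_3 = 12.7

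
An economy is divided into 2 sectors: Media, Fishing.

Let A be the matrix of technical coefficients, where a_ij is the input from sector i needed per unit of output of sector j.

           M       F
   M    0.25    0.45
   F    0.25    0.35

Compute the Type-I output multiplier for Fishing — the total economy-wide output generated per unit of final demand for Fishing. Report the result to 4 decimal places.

I − A =
  [   0.75    -0.45]
  [  -0.25     0.65]
det(I−A) = (0.75)(0.65) − (-0.45)(-0.25) = 0.3750
adj(I−A) = [[0.65, 0.45], [0.25, 0.75]]
(I − A)⁻¹ = adj(I−A) / det(I−A) ≈
  [   1.73333     1.20000]
  [   0.66667     2.00000]
The output multiplier for sector j is the column-j sum of the Leontief inverse (I − A)⁻¹ = adj(I−A) / det(I−A).
Column F of adj(I−A): (0.45, 0.75); det(I−A) = 0.3750.
m_F = (0.45 + 0.75) / 0.3750 = 1.20 / 0.3750 = 3.2000.

m_F = 3.2000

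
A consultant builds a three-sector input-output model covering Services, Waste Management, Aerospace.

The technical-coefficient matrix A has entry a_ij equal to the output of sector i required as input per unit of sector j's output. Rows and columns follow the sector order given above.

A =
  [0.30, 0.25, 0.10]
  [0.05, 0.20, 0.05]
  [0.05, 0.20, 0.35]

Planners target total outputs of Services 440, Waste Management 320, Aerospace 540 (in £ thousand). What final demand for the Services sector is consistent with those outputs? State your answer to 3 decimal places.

I − A =
  [   0.70    -0.25    -0.10]
  [  -0.05     0.80    -0.05]
  [  -0.05    -0.20     0.65]
d = (I − A) x:
  d_S = (+0.70)·440 + (-0.25)·320 + (-0.10)·540 = 174.000
  d_W = (-0.05)·440 + (+0.80)·320 + (-0.05)·540 = 207.000
  d_A = (-0.05)·440 + (-0.20)·320 + (+0.65)·540 = 265.000

d_S = 174.000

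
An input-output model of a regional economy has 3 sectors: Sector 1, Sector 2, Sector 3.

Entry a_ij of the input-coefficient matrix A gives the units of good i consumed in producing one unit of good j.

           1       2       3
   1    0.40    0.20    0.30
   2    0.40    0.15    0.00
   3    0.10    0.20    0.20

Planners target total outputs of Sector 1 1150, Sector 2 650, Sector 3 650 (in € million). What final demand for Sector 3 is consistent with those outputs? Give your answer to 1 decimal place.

d_3 = 275.0

I − A =
  [   0.60    -0.20    -0.30]
  [  -0.40     0.85     0.00]
  [  -0.10    -0.20     0.80]
d = (I − A) x:
  d_1 = (+0.60)·1150 + (-0.20)·650 + (-0.30)·650 = 365.0
  d_2 = (-0.40)·1150 + (+0.85)·650 + (+0.00)·650 = 92.5
  d_3 = (-0.10)·1150 + (-0.20)·650 + (+0.80)·650 = 275.0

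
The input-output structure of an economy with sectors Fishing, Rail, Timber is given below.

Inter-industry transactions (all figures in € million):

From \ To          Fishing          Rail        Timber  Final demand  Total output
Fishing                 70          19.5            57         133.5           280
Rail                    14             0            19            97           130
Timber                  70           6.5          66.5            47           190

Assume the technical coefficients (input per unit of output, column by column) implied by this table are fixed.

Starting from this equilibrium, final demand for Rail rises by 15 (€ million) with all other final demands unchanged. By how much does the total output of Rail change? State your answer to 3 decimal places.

Technical coefficients a_ij = z_ij / X_j:
  a_FF = 70/280 = 0.25, a_RF = 14/280 = 0.05, a_TF = 70/280 = 0.25
  a_FR = 19.5/130 = 0.15, a_RR = 0/130 = 0.00, a_TR = 6.5/130 = 0.05
  a_FT = 57/190 = 0.30, a_RT = 19/190 = 0.10, a_TT = 66.5/190 = 0.35
I − A =
  [   0.75    -0.15    -0.30]
  [  -0.05     1.00    -0.10]
  [  -0.25    -0.05     0.65]
Cofactors of I−A, C_ij = (−1)^(i+j)·(minor ij) (rows/columns in the sector order above):
  C_11 = (1.00)(0.65) − (-0.10)(-0.05) = 0.6450
  C_12 = −[(-0.05)(0.65) − (-0.10)(-0.25)] = 0.0575
  C_13 = (-0.05)(-0.05) − (1.00)(-0.25) = 0.2525
  C_21 = −[(-0.15)(0.65) − (-0.30)(-0.05)] = 0.1125
  C_22 = (0.75)(0.65) − (-0.30)(-0.25) = 0.4125
  C_23 = −[(0.75)(-0.05) − (-0.15)(-0.25)] = 0.0750
  C_31 = (-0.15)(-0.10) − (-0.30)(1.00) = 0.3150
  C_32 = −[(0.75)(-0.10) − (-0.30)(-0.05)] = 0.0900
  C_33 = (0.75)(1.00) − (-0.15)(-0.05) = 0.7425
det(I−A) = Σ_j (I−A)_1j·C_1j = (0.75)(0.6450) + (-0.15)(0.0575) + (-0.30)(0.2525) = 0.399375
adj(I−A) = Cᵀ =
  [ 0.6450   0.1125   0.3150]
  [ 0.0575   0.4125   0.0900]
  [ 0.2525   0.0750   0.7425]
(I − A)⁻¹ = adj(I−A) / det(I−A) ≈
  [   1.6150     0.2817     0.7887]
  [   0.1440     1.0329     0.2254]
  [   0.6322     0.1878     1.8592]
Δx = (I − A)⁻¹ Δd with Δd having +15 in the Rail component and 0 elsewhere.
So Δx_R = L_RR · (+15), where L_RR = adj(I−A)_RR / det(I−A) = 0.4125 / 0.399375.
Δx_R = 0.4125 × (+15) / 0.399375 = 6.1875 / 0.399375 ≈ 15.493.

Δx_R = 15.493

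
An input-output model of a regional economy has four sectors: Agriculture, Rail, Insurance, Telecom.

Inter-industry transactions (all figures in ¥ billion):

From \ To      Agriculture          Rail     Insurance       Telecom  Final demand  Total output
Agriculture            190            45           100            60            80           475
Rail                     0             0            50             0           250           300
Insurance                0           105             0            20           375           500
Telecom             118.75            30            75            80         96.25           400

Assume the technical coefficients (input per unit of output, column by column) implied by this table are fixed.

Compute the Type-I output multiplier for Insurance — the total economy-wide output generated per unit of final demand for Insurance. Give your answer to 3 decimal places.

m_I = 1.984

Technical coefficients a_ij = z_ij / X_j:
  a_AA = 190/475 = 0.40, a_RA = 0/475 = 0.00, a_IA = 0/475 = 0.00, a_TA = 118.75/475 = 0.25
  a_AR = 45/300 = 0.15, a_RR = 0/300 = 0.00, a_IR = 105/300 = 0.35, a_TR = 30/300 = 0.10
  a_AI = 100/500 = 0.20, a_RI = 50/500 = 0.10, a_II = 0/500 = 0.00, a_TI = 75/500 = 0.15
  a_AT = 60/400 = 0.15, a_RT = 0/400 = 0.00, a_IT = 20/400 = 0.05, a_TT = 80/400 = 0.20
I − A =
  [   0.60    -0.15    -0.20    -0.15]
  [   0.00     1.00    -0.10     0.00]
  [   0.00    -0.35     1.00    -0.05]
  [  -0.25    -0.10    -0.15     0.80]
Compute the cofactors C_ij = (−1)^(i+j)·(3×3 minor ij) of I−A; the adjugate is their transpose:
adj(I−A) = Cᵀ =
  [ 0.76400   0.19875   0.19600   0.15550]
  [ 0.00125   0.43550   0.04425   0.00300]
  [ 0.01250   0.15975   0.44250   0.03000]
  [ 0.24125   0.14650   0.14975   0.57900]
det(I−A) = Σ_j (I−A)_1j·C_1j = (0.60)(0.76400) + (-0.15)(0.00125) + (-0.20)(0.01250) + (-0.15)(0.24125) = 0.419525
(I − A)⁻¹ = adj(I−A) / det(I−A) ≈
  [   1.8211     0.4738     0.4672     0.3707]
  [   0.0030     1.0381     0.1055     0.0072]
  [   0.0298     0.3808     1.0548     0.0715]
  [   0.5751     0.3492     0.3570     1.3801]
The output multiplier for sector j is the column-j sum of the Leontief inverse (I − A)⁻¹ = adj(I−A) / det(I−A).
Column I of adj(I−A): (0.19600, 0.04425, 0.44250, 0.14975); det(I−A) = 0.419525.
m_I = (0.19600 + 0.04425 + 0.44250 + 0.14975) / 0.419525 = 0.8325 / 0.419525 ≈ 1.984.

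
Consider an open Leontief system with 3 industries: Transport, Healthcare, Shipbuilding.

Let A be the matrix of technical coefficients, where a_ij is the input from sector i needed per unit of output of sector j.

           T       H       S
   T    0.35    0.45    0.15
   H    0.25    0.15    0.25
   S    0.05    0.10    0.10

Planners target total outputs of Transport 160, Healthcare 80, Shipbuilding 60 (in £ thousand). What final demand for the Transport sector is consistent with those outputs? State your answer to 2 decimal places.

I − A =
  [   0.65    -0.45    -0.15]
  [  -0.25     0.85    -0.25]
  [  -0.05    -0.10     0.90]
d = (I − A) x:
  d_T = (+0.65)·160 + (-0.45)·80 + (-0.15)·60 = 59.00
  d_H = (-0.25)·160 + (+0.85)·80 + (-0.25)·60 = 13.00
  d_S = (-0.05)·160 + (-0.10)·80 + (+0.90)·60 = 38.00

d_T = 59.00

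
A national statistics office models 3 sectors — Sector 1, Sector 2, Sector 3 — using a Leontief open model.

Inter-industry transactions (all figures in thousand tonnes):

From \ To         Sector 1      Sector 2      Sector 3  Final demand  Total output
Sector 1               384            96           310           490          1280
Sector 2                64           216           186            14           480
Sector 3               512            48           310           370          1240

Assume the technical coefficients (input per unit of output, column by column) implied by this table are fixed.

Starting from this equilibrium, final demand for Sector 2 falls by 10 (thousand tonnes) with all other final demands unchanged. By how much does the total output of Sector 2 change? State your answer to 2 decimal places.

Δx_2 = -20.99

Technical coefficients a_ij = z_ij / X_j:
  a_11 = 384/1280 = 0.30, a_21 = 64/1280 = 0.05, a_31 = 512/1280 = 0.40
  a_12 = 96/480 = 0.20, a_22 = 216/480 = 0.45, a_32 = 48/480 = 0.10
  a_13 = 310/1240 = 0.25, a_23 = 186/1240 = 0.15, a_33 = 310/1240 = 0.25
I − A =
  [   0.70    -0.20    -0.25]
  [  -0.05     0.55    -0.15]
  [  -0.40    -0.10     0.75]
Cofactors of I−A, C_ij = (−1)^(i+j)·(minor ij) (rows/columns in the sector order above):
  C_11 = (0.55)(0.75) − (-0.15)(-0.10) = 0.3975
  C_12 = −[(-0.05)(0.75) − (-0.15)(-0.40)] = 0.0975
  C_13 = (-0.05)(-0.10) − (0.55)(-0.40) = 0.2250
  C_21 = −[(-0.20)(0.75) − (-0.25)(-0.10)] = 0.1750
  C_22 = (0.70)(0.75) − (-0.25)(-0.40) = 0.4250
  C_23 = −[(0.70)(-0.10) − (-0.20)(-0.40)] = 0.1500
  C_31 = (-0.20)(-0.15) − (-0.25)(0.55) = 0.1675
  C_32 = −[(0.70)(-0.15) − (-0.25)(-0.05)] = 0.1175
  C_33 = (0.70)(0.55) − (-0.20)(-0.05) = 0.3750
det(I−A) = Σ_j (I−A)_1j·C_1j = (0.70)(0.3975) + (-0.20)(0.0975) + (-0.25)(0.2250) = 0.2025
adj(I−A) = Cᵀ =
  [ 0.3975   0.1750   0.1675]
  [ 0.0975   0.4250   0.1175]
  [ 0.2250   0.1500   0.3750]
(I − A)⁻¹ = adj(I−A) / det(I−A) ≈
  [   1.9630     0.8642     0.8272]
  [   0.4815     2.0988     0.5802]
  [   1.1111     0.7407     1.8519]
Δx = (I − A)⁻¹ Δd with Δd having -10 in the Sector 2 component and 0 elsewhere.
So Δx_2 = L_22 · (-10), where L_22 = adj(I−A)_22 / det(I−A) = 0.4250 / 0.2025.
Δx_2 = 0.4250 × (-10) / 0.2025 = -4.25 / 0.2025 ≈ -20.99.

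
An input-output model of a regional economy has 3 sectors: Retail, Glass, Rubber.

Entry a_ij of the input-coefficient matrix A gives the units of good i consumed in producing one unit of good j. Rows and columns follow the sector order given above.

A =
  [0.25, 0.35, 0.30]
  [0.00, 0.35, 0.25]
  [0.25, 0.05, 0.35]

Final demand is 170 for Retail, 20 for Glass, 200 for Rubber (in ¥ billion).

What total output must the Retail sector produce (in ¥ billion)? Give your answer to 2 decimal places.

I − A =
  [   0.75    -0.35    -0.30]
  [   0.00     0.65    -0.25]
  [  -0.25    -0.05     0.65]
Cofactors of I−A, C_ij = (−1)^(i+j)·(minor ij) (rows/columns in the sector order above):
  C_11 = (0.65)(0.65) − (-0.25)(-0.05) = 0.4100
  C_12 = −[(0.00)(0.65) − (-0.25)(-0.25)] = 0.0625
  C_13 = (0.00)(-0.05) − (0.65)(-0.25) = 0.1625
  C_21 = −[(-0.35)(0.65) − (-0.30)(-0.05)] = 0.2425
  C_22 = (0.75)(0.65) − (-0.30)(-0.25) = 0.4125
  C_23 = −[(0.75)(-0.05) − (-0.35)(-0.25)] = 0.1250
  C_31 = (-0.35)(-0.25) − (-0.30)(0.65) = 0.2825
  C_32 = −[(0.75)(-0.25) − (-0.30)(0.00)] = 0.1875
  C_33 = (0.75)(0.65) − (-0.35)(0.00) = 0.4875
det(I−A) = Σ_j (I−A)_1j·C_1j = (0.75)(0.4100) + (-0.35)(0.0625) + (-0.30)(0.1625) = 0.236875
adj(I−A) = Cᵀ =
  [ 0.4100   0.2425   0.2825]
  [ 0.0625   0.4125   0.1875]
  [ 0.1625   0.1250   0.4875]
(I − A)⁻¹ = adj(I−A) / det(I−A) ≈
  [   1.7309     1.0237     1.1926]
  [   0.2639     1.7414     0.7916]
  [   0.6860     0.5277     2.0580]
x = (I − A)⁻¹ d = adj(I−A)·d / det(I−A), with det(I−A) = 0.236875:
  x_1 = (0.4100·170 + 0.2425·20 + 0.2825·200) / 0.236875 = 131.05 / 0.236875 ≈ 553.25
  x_2 = (0.0625·170 + 0.4125·20 + 0.1875·200) / 0.236875 = 56.375 / 0.236875 ≈ 237.99
  x_3 = (0.1625·170 + 0.1250·20 + 0.4875·200) / 0.236875 = 127.625 / 0.236875 ≈ 538.79

x_1 = 553.25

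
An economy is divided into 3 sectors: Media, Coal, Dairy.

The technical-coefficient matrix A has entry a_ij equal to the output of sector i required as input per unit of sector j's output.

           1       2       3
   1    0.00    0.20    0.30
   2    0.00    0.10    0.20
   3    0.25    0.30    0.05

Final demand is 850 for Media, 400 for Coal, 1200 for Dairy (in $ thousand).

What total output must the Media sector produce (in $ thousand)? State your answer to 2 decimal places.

I − A =
  [   1.00    -0.20    -0.30]
  [   0.00     0.90    -0.20]
  [  -0.25    -0.30     0.95]
Cofactors of I−A, C_ij = (−1)^(i+j)·(minor ij) (rows/columns in the sector order above):
  C_11 = (0.90)(0.95) − (-0.20)(-0.30) = 0.7950
  C_12 = −[(0.00)(0.95) − (-0.20)(-0.25)] = 0.0500
  C_13 = (0.00)(-0.30) − (0.90)(-0.25) = 0.2250
  C_21 = −[(-0.20)(0.95) − (-0.30)(-0.30)] = 0.2800
  C_22 = (1.00)(0.95) − (-0.30)(-0.25) = 0.8750
  C_23 = −[(1.00)(-0.30) − (-0.20)(-0.25)] = 0.3500
  C_31 = (-0.20)(-0.20) − (-0.30)(0.90) = 0.3100
  C_32 = −[(1.00)(-0.20) − (-0.30)(0.00)] = 0.2000
  C_33 = (1.00)(0.90) − (-0.20)(0.00) = 0.9000
det(I−A) = Σ_j (I−A)_1j·C_1j = (1.00)(0.7950) + (-0.20)(0.0500) + (-0.30)(0.2250) = 0.7175
adj(I−A) = Cᵀ =
  [ 0.7950   0.2800   0.3100]
  [ 0.0500   0.8750   0.2000]
  [ 0.2250   0.3500   0.9000]
(I − A)⁻¹ = adj(I−A) / det(I−A) ≈
  [   1.1080     0.3902     0.4321]
  [   0.0697     1.2195     0.2787]
  [   0.3136     0.4878     1.2544]
x = (I − A)⁻¹ d = adj(I−A)·d / det(I−A), with det(I−A) = 0.7175:
  x_1 = (0.7950·850 + 0.2800·400 + 0.3100·1200) / 0.7175 = 1159.75 / 0.7175 ≈ 1616.38
  x_2 = (0.0500·850 + 0.8750·400 + 0.2000·1200) / 0.7175 = 632.50 / 0.7175 ≈ 881.53
  x_3 = (0.2250·850 + 0.3500·400 + 0.9000·1200) / 0.7175 = 1411.25 / 0.7175 ≈ 1966.90

x_1 = 1616.38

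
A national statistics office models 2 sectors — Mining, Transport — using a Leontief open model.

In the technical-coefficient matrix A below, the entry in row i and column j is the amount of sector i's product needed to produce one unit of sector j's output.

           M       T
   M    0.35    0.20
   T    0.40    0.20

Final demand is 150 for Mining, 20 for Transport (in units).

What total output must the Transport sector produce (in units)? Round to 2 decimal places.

I − A =
  [   0.65    -0.20]
  [  -0.40     0.80]
det(I−A) = (0.65)(0.80) − (-0.20)(-0.40) = 0.4400
adj(I−A) = [[0.80, 0.20], [0.40, 0.65]]
(I − A)⁻¹ = adj(I−A) / det(I−A) ≈
  [   1.8182     0.4545]
  [   0.9091     1.4773]
x = (I − A)⁻¹ d = adj(I−A)·d / det(I−A), with det(I−A) = 0.4400:
  x_M = (0.80·150 + 0.20·20) / 0.4400 = 124.00 / 0.4400 ≈ 281.82
  x_T = (0.40·150 + 0.65·20) / 0.4400 = 73.00 / 0.4400 ≈ 165.91

x_T = 165.91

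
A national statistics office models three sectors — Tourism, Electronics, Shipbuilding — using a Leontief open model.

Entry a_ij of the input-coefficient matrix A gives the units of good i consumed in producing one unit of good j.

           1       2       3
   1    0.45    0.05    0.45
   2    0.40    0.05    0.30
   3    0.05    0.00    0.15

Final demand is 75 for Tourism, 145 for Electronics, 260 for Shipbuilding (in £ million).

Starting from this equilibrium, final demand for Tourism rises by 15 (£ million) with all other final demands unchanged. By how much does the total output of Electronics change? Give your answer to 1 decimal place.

Δx_2 = 13.1

I − A =
  [   0.55    -0.05    -0.45]
  [  -0.40     0.95    -0.30]
  [  -0.05     0.00     0.85]
Cofactors of I−A, C_ij = (−1)^(i+j)·(minor ij) (rows/columns in the sector order above):
  C_11 = (0.95)(0.85) − (-0.30)(0.00) = 0.8075
  C_12 = −[(-0.40)(0.85) − (-0.30)(-0.05)] = 0.3550
  C_13 = (-0.40)(0.00) − (0.95)(-0.05) = 0.0475
  C_21 = −[(-0.05)(0.85) − (-0.45)(0.00)] = 0.0425
  C_22 = (0.55)(0.85) − (-0.45)(-0.05) = 0.4450
  C_23 = −[(0.55)(0.00) − (-0.05)(-0.05)] = 0.0025
  C_31 = (-0.05)(-0.30) − (-0.45)(0.95) = 0.4425
  C_32 = −[(0.55)(-0.30) − (-0.45)(-0.40)] = 0.3450
  C_33 = (0.55)(0.95) − (-0.05)(-0.40) = 0.5025
det(I−A) = Σ_j (I−A)_1j·C_1j = (0.55)(0.8075) + (-0.05)(0.3550) + (-0.45)(0.0475) = 0.4050
adj(I−A) = Cᵀ =
  [ 0.8075   0.0425   0.4425]
  [ 0.3550   0.4450   0.3450]
  [ 0.0475   0.0025   0.5025]
(I − A)⁻¹ = adj(I−A) / det(I−A) ≈
  [   1.9938     0.1049     1.0926]
  [   0.8765     1.0988     0.8519]
  [   0.1173     0.0062     1.2407]
Δx = (I − A)⁻¹ Δd with Δd having +15 in the Tourism component and 0 elsewhere.
So Δx_2 = L_21 · (+15), where L_21 = adj(I−A)_21 / det(I−A) = 0.3550 / 0.4050.
Δx_2 = 0.3550 × (+15) / 0.4050 = 5.325 / 0.4050 ≈ 13.1.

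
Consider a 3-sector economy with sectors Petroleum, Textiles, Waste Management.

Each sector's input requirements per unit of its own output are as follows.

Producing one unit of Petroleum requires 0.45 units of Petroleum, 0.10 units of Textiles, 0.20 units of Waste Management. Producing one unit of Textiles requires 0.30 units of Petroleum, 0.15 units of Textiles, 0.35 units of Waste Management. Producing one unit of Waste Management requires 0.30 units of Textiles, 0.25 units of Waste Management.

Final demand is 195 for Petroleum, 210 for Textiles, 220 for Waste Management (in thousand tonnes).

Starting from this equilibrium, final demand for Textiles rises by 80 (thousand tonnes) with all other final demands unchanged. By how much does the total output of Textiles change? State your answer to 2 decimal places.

Δx_T = 130.76

I − A =
  [   0.55    -0.30     0.00]
  [  -0.10     0.85    -0.30]
  [  -0.20    -0.35     0.75]
Cofactors of I−A, C_ij = (−1)^(i+j)·(minor ij) (rows/columns in the sector order above):
  C_11 = (0.85)(0.75) − (-0.30)(-0.35) = 0.5325
  C_12 = −[(-0.10)(0.75) − (-0.30)(-0.20)] = 0.1350
  C_13 = (-0.10)(-0.35) − (0.85)(-0.20) = 0.2050
  C_21 = −[(-0.30)(0.75) − (0.00)(-0.35)] = 0.2250
  C_22 = (0.55)(0.75) − (0.00)(-0.20) = 0.4125
  C_23 = −[(0.55)(-0.35) − (-0.30)(-0.20)] = 0.2525
  C_31 = (-0.30)(-0.30) − (0.00)(0.85) = 0.0900
  C_32 = −[(0.55)(-0.30) − (0.00)(-0.10)] = 0.1650
  C_33 = (0.55)(0.85) − (-0.30)(-0.10) = 0.4375
det(I−A) = Σ_j (I−A)_1j·C_1j = (0.55)(0.5325) + (-0.30)(0.1350) + (0.00)(0.2050) = 0.252375
adj(I−A) = Cᵀ =
  [ 0.5325   0.2250   0.0900]
  [ 0.1350   0.4125   0.1650]
  [ 0.2050   0.2525   0.4375]
(I − A)⁻¹ = adj(I−A) / det(I−A) ≈
  [   2.1100     0.8915     0.3566]
  [   0.5349     1.6345     0.6538]
  [   0.8123     1.0005     1.7335]
Δx = (I − A)⁻¹ Δd with Δd having +80 in the Textiles component and 0 elsewhere.
So Δx_T = L_TT · (+80), where L_TT = adj(I−A)_TT / det(I−A) = 0.4125 / 0.252375.
Δx_T = 0.4125 × (+80) / 0.252375 = 33.00 / 0.252375 ≈ 130.76.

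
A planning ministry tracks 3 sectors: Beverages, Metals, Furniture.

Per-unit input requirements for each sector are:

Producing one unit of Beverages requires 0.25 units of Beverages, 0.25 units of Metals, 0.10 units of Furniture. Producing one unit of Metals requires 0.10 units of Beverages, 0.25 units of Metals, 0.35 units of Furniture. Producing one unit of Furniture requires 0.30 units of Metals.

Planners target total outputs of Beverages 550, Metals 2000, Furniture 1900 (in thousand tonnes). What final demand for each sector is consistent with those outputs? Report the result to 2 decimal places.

d_1 = 212.50, d_2 = 792.50, d_3 = 1145.00

I − A =
  [   0.75    -0.10     0.00]
  [  -0.25     0.75    -0.30]
  [  -0.10    -0.35     1.00]
d = (I − A) x:
  d_1 = (+0.75)·550 + (-0.10)·2000 + (+0.00)·1900 = 212.50
  d_2 = (-0.25)·550 + (+0.75)·2000 + (-0.30)·1900 = 792.50
  d_3 = (-0.10)·550 + (-0.35)·2000 + (+1.00)·1900 = 1145.00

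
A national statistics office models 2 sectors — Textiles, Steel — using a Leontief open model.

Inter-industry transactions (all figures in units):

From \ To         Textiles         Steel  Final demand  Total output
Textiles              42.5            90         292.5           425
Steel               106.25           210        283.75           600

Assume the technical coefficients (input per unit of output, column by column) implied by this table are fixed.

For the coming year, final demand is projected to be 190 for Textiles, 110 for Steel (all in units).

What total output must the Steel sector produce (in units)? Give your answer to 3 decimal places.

x_S = 267.580

Technical coefficients a_ij = z_ij / X_j:
  a_TT = 42.5/425 = 0.10, a_ST = 106.25/425 = 0.25
  a_TS = 90/600 = 0.15, a_SS = 210/600 = 0.35
I − A =
  [   0.90    -0.15]
  [  -0.25     0.65]
det(I−A) = (0.90)(0.65) − (-0.15)(-0.25) = 0.5475
adj(I−A) = [[0.65, 0.15], [0.25, 0.90]]
(I − A)⁻¹ = adj(I−A) / det(I−A) ≈
  [   1.1872     0.2740]
  [   0.4566     1.6438]
x = (I − A)⁻¹ d = adj(I−A)·d / det(I−A), with det(I−A) = 0.5475:
  x_T = (0.65·190 + 0.15·110) / 0.5475 = 140.00 / 0.5475 ≈ 255.708
  x_S = (0.25·190 + 0.90·110) / 0.5475 = 146.50 / 0.5475 ≈ 267.580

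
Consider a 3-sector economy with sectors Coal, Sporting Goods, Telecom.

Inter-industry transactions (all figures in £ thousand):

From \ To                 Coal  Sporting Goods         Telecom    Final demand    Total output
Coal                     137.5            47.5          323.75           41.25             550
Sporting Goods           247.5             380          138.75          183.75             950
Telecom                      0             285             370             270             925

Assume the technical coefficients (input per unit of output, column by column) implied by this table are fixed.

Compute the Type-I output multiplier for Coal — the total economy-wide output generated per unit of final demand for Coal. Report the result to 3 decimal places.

Technical coefficients a_ij = z_ij / X_j:
  a_11 = 137.5/550 = 0.25, a_21 = 247.5/550 = 0.45, a_31 = 0/550 = 0.00
  a_12 = 47.5/950 = 0.05, a_22 = 380/950 = 0.40, a_32 = 285/950 = 0.30
  a_13 = 323.75/925 = 0.35, a_23 = 138.75/925 = 0.15, a_33 = 370/925 = 0.40
I − A =
  [   0.75    -0.05    -0.35]
  [  -0.45     0.60    -0.15]
  [   0.00    -0.30     0.60]
Cofactors of I−A, C_ij = (−1)^(i+j)·(minor ij) (rows/columns in the sector order above):
  C_11 = (0.60)(0.60) − (-0.15)(-0.30) = 0.3150
  C_12 = −[(-0.45)(0.60) − (-0.15)(0.00)] = 0.2700
  C_13 = (-0.45)(-0.30) − (0.60)(0.00) = 0.1350
  C_21 = −[(-0.05)(0.60) − (-0.35)(-0.30)] = 0.1350
  C_22 = (0.75)(0.60) − (-0.35)(0.00) = 0.4500
  C_23 = −[(0.75)(-0.30) − (-0.05)(0.00)] = 0.2250
  C_31 = (-0.05)(-0.15) − (-0.35)(0.60) = 0.2175
  C_32 = −[(0.75)(-0.15) − (-0.35)(-0.45)] = 0.2700
  C_33 = (0.75)(0.60) − (-0.05)(-0.45) = 0.4275
det(I−A) = Σ_j (I−A)_1j·C_1j = (0.75)(0.3150) + (-0.05)(0.2700) + (-0.35)(0.1350) = 0.1755
adj(I−A) = Cᵀ =
  [ 0.3150   0.1350   0.2175]
  [ 0.2700   0.4500   0.2700]
  [ 0.1350   0.2250   0.4275]
(I − A)⁻¹ = adj(I−A) / det(I−A) ≈
  [   1.7949     0.7692     1.2393]
  [   1.5385     2.5641     1.5385]
  [   0.7692     1.2821     2.4359]
The output multiplier for sector j is the column-j sum of the Leontief inverse (I − A)⁻¹ = adj(I−A) / det(I−A).
Column 1 of adj(I−A): (0.3150, 0.2700, 0.1350); det(I−A) = 0.1755.
m_1 = (0.3150 + 0.2700 + 0.1350) / 0.1755 = 0.72 / 0.1755 ≈ 4.103.

m_1 = 4.103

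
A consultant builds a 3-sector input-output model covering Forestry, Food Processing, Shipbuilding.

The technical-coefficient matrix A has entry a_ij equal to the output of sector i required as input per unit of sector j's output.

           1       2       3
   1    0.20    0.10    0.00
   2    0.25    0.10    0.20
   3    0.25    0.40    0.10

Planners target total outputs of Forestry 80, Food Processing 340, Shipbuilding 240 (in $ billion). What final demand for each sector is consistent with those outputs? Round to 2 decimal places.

I − A =
  [   0.80    -0.10     0.00]
  [  -0.25     0.90    -0.20]
  [  -0.25    -0.40     0.90]
d = (I − A) x:
  d_1 = (+0.80)·80 + (-0.10)·340 + (+0.00)·240 = 30.00
  d_2 = (-0.25)·80 + (+0.90)·340 + (-0.20)·240 = 238.00
  d_3 = (-0.25)·80 + (-0.40)·340 + (+0.90)·240 = 60.00

d_1 = 30.00, d_2 = 238.00, d_3 = 60.00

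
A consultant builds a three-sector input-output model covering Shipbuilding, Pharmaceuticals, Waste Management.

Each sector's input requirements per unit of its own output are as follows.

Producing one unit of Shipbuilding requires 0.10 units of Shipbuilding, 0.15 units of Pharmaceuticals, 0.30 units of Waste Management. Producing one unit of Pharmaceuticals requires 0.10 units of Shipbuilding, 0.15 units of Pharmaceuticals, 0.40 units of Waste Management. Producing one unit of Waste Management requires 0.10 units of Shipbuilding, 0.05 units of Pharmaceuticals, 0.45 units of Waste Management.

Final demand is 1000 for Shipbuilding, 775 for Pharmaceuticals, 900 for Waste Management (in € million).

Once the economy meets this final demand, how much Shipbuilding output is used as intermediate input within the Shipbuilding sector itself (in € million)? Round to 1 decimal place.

z_11 = 166.6

I − A =
  [   0.90    -0.10    -0.10]
  [  -0.15     0.85    -0.05]
  [  -0.30    -0.40     0.55]
Cofactors of I−A, C_ij = (−1)^(i+j)·(minor ij) (rows/columns in the sector order above):
  C_11 = (0.85)(0.55) − (-0.05)(-0.40) = 0.4475
  C_12 = −[(-0.15)(0.55) − (-0.05)(-0.30)] = 0.0975
  C_13 = (-0.15)(-0.40) − (0.85)(-0.30) = 0.3150
  C_21 = −[(-0.10)(0.55) − (-0.10)(-0.40)] = 0.0950
  C_22 = (0.90)(0.55) − (-0.10)(-0.30) = 0.4650
  C_23 = −[(0.90)(-0.40) − (-0.10)(-0.30)] = 0.3900
  C_31 = (-0.10)(-0.05) − (-0.10)(0.85) = 0.0900
  C_32 = −[(0.90)(-0.05) − (-0.10)(-0.15)] = 0.0600
  C_33 = (0.90)(0.85) − (-0.10)(-0.15) = 0.7500
det(I−A) = Σ_j (I−A)_1j·C_1j = (0.90)(0.4475) + (-0.10)(0.0975) + (-0.10)(0.3150) = 0.3615
adj(I−A) = Cᵀ =
  [ 0.4475   0.0950   0.0900]
  [ 0.0975   0.4650   0.0600]
  [ 0.3150   0.3900   0.7500]
(I − A)⁻¹ = adj(I−A) / det(I−A) ≈
  [   1.2379     0.2628     0.2490]
  [   0.2697     1.2863     0.1660]
  [   0.8714     1.0788     2.0747]
First solve x = (I − A)⁻¹ d = adj(I−A)·d / det(I−A); in particular x_1 = (0.4475·1000 + 0.0950·775 + 0.0900·900) / 0.3615 = 602.125 / 0.3615 ≈ 1665.629.
Intermediate flow from 1 to 1: z_11 = a_11 · x_1 = 0.10 × 602.125 / 0.3615 = 60.2125 / 0.3615 ≈ 166.6.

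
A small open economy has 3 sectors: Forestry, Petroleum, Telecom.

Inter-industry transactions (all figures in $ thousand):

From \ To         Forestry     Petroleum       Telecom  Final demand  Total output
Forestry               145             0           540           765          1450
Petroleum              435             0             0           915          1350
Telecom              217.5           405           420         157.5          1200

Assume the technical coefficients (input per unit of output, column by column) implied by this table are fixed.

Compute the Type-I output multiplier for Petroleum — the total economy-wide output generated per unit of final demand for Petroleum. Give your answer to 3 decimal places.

Technical coefficients a_ij = z_ij / X_j:
  a_11 = 145/1450 = 0.10, a_21 = 435/1450 = 0.30, a_31 = 217.5/1450 = 0.15
  a_12 = 0/1350 = 0.00, a_22 = 0/1350 = 0.00, a_32 = 405/1350 = 0.30
  a_13 = 540/1200 = 0.45, a_23 = 0/1200 = 0.00, a_33 = 420/1200 = 0.35
I − A =
  [   0.90     0.00    -0.45]
  [  -0.30     1.00     0.00]
  [  -0.15    -0.30     0.65]
Cofactors of I−A, C_ij = (−1)^(i+j)·(minor ij) (rows/columns in the sector order above):
  C_11 = (1.00)(0.65) − (0.00)(-0.30) = 0.6500
  C_12 = −[(-0.30)(0.65) − (0.00)(-0.15)] = 0.1950
  C_13 = (-0.30)(-0.30) − (1.00)(-0.15) = 0.2400
  C_21 = −[(0.00)(0.65) − (-0.45)(-0.30)] = 0.1350
  C_22 = (0.90)(0.65) − (-0.45)(-0.15) = 0.5175
  C_23 = −[(0.90)(-0.30) − (0.00)(-0.15)] = 0.2700
  C_31 = (0.00)(0.00) − (-0.45)(1.00) = 0.4500
  C_32 = −[(0.90)(0.00) − (-0.45)(-0.30)] = 0.1350
  C_33 = (0.90)(1.00) − (0.00)(-0.30) = 0.9000
det(I−A) = Σ_j (I−A)_1j·C_1j = (0.90)(0.6500) + (0.00)(0.1950) + (-0.45)(0.2400) = 0.4770
adj(I−A) = Cᵀ =
  [ 0.6500   0.1350   0.4500]
  [ 0.1950   0.5175   0.1350]
  [ 0.2400   0.2700   0.9000]
(I − A)⁻¹ = adj(I−A) / det(I−A) ≈
  [   1.3627     0.2830     0.9434]
  [   0.4088     1.0849     0.2830]
  [   0.5031     0.5660     1.8868]
The output multiplier for sector j is the column-j sum of the Leontief inverse (I − A)⁻¹ = adj(I−A) / det(I−A).
Column 2 of adj(I−A): (0.1350, 0.5175, 0.2700); det(I−A) = 0.4770.
m_2 = (0.1350 + 0.5175 + 0.2700) / 0.4770 = 0.9225 / 0.4770 ≈ 1.934.

m_2 = 1.934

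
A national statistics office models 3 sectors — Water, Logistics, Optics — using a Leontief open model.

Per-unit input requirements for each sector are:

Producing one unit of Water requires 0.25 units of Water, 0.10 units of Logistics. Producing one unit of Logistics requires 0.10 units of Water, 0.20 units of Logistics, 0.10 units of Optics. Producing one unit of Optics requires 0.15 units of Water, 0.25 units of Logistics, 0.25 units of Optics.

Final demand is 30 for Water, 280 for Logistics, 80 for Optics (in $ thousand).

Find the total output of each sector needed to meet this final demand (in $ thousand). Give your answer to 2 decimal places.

x_1 = 128.00, x_2 = 416.70, x_3 = 162.23

I − A =
  [   0.75    -0.10    -0.15]
  [  -0.10     0.80    -0.25]
  [   0.00    -0.10     0.75]
Cofactors of I−A, C_ij = (−1)^(i+j)·(minor ij) (rows/columns in the sector order above):
  C_11 = (0.80)(0.75) − (-0.25)(-0.10) = 0.5750
  C_12 = −[(-0.10)(0.75) − (-0.25)(0.00)] = 0.0750
  C_13 = (-0.10)(-0.10) − (0.80)(0.00) = 0.0100
  C_21 = −[(-0.10)(0.75) − (-0.15)(-0.10)] = 0.0900
  C_22 = (0.75)(0.75) − (-0.15)(0.00) = 0.5625
  C_23 = −[(0.75)(-0.10) − (-0.10)(0.00)] = 0.0750
  C_31 = (-0.10)(-0.25) − (-0.15)(0.80) = 0.1450
  C_32 = −[(0.75)(-0.25) − (-0.15)(-0.10)] = 0.2025
  C_33 = (0.75)(0.80) − (-0.10)(-0.10) = 0.5900
det(I−A) = Σ_j (I−A)_1j·C_1j = (0.75)(0.5750) + (-0.10)(0.0750) + (-0.15)(0.0100) = 0.42225
adj(I−A) = Cᵀ =
  [ 0.5750   0.0900   0.1450]
  [ 0.0750   0.5625   0.2025]
  [ 0.0100   0.0750   0.5900]
(I − A)⁻¹ = adj(I−A) / det(I−A) ≈
  [   1.3618     0.2131     0.3434]
  [   0.1776     1.3321     0.4796]
  [   0.0237     0.1776     1.3973]
x = (I − A)⁻¹ d = adj(I−A)·d / det(I−A), with det(I−A) = 0.42225:
  x_1 = (0.5750·30 + 0.0900·280 + 0.1450·80) / 0.42225 = 54.05 / 0.42225 ≈ 128.00
  x_2 = (0.0750·30 + 0.5625·280 + 0.2025·80) / 0.42225 = 175.95 / 0.42225 ≈ 416.70
  x_3 = (0.0100·30 + 0.0750·280 + 0.5900·80) / 0.42225 = 68.50 / 0.42225 ≈ 162.23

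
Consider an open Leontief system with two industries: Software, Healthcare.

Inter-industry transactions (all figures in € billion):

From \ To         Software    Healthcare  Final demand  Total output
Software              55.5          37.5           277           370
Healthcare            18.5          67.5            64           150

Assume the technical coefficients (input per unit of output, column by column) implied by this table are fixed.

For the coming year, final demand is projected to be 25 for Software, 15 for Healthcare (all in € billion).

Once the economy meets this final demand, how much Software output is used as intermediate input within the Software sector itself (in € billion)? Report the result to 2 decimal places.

z_11 = 5.77

Technical coefficients a_ij = z_ij / X_j:
  a_11 = 55.5/370 = 0.15, a_21 = 18.5/370 = 0.05
  a_12 = 37.5/150 = 0.25, a_22 = 67.5/150 = 0.45
I − A =
  [   0.85    -0.25]
  [  -0.05     0.55]
det(I−A) = (0.85)(0.55) − (-0.25)(-0.05) = 0.4550
adj(I−A) = [[0.55, 0.25], [0.05, 0.85]]
(I − A)⁻¹ = adj(I−A) / det(I−A) ≈
  [   1.2088     0.5495]
  [   0.1099     1.8681]
First solve x = (I − A)⁻¹ d = adj(I−A)·d / det(I−A); in particular x_1 = (0.55·25 + 0.25·15) / 0.4550 = 17.50 / 0.4550 ≈ 38.4615.
Intermediate flow from 1 to 1: z_11 = a_11 · x_1 = 0.15 × 17.50 / 0.4550 = 2.625 / 0.4550 ≈ 5.77.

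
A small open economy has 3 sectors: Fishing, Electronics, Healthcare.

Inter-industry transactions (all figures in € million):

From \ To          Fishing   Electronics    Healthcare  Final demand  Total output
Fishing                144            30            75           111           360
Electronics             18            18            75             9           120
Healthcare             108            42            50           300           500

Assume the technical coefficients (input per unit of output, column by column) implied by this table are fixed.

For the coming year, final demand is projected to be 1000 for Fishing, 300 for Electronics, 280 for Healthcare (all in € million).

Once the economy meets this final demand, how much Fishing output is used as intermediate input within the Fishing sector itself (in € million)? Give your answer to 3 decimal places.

z_FF = 924.902

Technical coefficients a_ij = z_ij / X_j:
  a_FF = 144/360 = 0.40, a_EF = 18/360 = 0.05, a_HF = 108/360 = 0.30
  a_FE = 30/120 = 0.25, a_EE = 18/120 = 0.15, a_HE = 42/120 = 0.35
  a_FH = 75/500 = 0.15, a_EH = 75/500 = 0.15, a_HH = 50/500 = 0.10
I − A =
  [   0.60    -0.25    -0.15]
  [  -0.05     0.85    -0.15]
  [  -0.30    -0.35     0.90]
Cofactors of I−A, C_ij = (−1)^(i+j)·(minor ij) (rows/columns in the sector order above):
  C_11 = (0.85)(0.90) − (-0.15)(-0.35) = 0.7125
  C_12 = −[(-0.05)(0.90) − (-0.15)(-0.30)] = 0.0900
  C_13 = (-0.05)(-0.35) − (0.85)(-0.30) = 0.2725
  C_21 = −[(-0.25)(0.90) − (-0.15)(-0.35)] = 0.2775
  C_22 = (0.60)(0.90) − (-0.15)(-0.30) = 0.4950
  C_23 = −[(0.60)(-0.35) − (-0.25)(-0.30)] = 0.2850
  C_31 = (-0.25)(-0.15) − (-0.15)(0.85) = 0.1650
  C_32 = −[(0.60)(-0.15) − (-0.15)(-0.05)] = 0.0975
  C_33 = (0.60)(0.85) − (-0.25)(-0.05) = 0.4975
det(I−A) = Σ_j (I−A)_1j·C_1j = (0.60)(0.7125) + (-0.25)(0.0900) + (-0.15)(0.2725) = 0.364125
adj(I−A) = Cᵀ =
  [ 0.7125   0.2775   0.1650]
  [ 0.0900   0.4950   0.0975]
  [ 0.2725   0.2850   0.4975]
(I − A)⁻¹ = adj(I−A) / det(I−A) ≈
  [   1.9567     0.7621     0.4531]
  [   0.2472     1.3594     0.2678]
  [   0.7484     0.7827     1.3663]
First solve x = (I − A)⁻¹ d = adj(I−A)·d / det(I−A); in particular x_F = (0.7125·1000 + 0.2775·300 + 0.1650·280) / 0.364125 = 841.95 / 0.364125 ≈ 2312.25541.
Intermediate flow from F to F: z_FF = a_FF · x_F = 0.40 × 841.95 / 0.364125 = 336.78 / 0.364125 ≈ 924.902.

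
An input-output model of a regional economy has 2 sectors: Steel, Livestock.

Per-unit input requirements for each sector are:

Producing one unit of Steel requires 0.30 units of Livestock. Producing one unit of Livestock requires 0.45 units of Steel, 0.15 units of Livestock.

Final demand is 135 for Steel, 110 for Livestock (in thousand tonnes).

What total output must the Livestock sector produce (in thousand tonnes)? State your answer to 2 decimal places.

I − A =
  [   1.00    -0.45]
  [  -0.30     0.85]
det(I−A) = (1.00)(0.85) − (-0.45)(-0.30) = 0.7150
adj(I−A) = [[0.85, 0.45], [0.30, 1.00]]
(I − A)⁻¹ = adj(I−A) / det(I−A) ≈
  [   1.1888     0.6294]
  [   0.4196     1.3986]
x = (I − A)⁻¹ d = adj(I−A)·d / det(I−A), with det(I−A) = 0.7150:
  x_S = (0.85·135 + 0.45·110) / 0.7150 = 164.25 / 0.7150 ≈ 229.72
  x_L = (0.30·135 + 1.00·110) / 0.7150 = 150.50 / 0.7150 ≈ 210.49

x_L = 210.49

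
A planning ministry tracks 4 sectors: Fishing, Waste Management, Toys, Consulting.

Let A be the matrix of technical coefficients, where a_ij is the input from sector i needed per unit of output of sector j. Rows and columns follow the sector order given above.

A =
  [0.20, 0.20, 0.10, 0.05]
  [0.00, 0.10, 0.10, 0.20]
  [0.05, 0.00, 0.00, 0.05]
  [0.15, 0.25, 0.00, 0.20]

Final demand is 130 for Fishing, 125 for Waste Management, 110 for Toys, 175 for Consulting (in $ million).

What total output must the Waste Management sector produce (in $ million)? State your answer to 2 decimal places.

x_2 = 229.77

I − A =
  [   0.80    -0.20    -0.10    -0.05]
  [   0.00     0.90    -0.10    -0.20]
  [  -0.05     0.00     1.00    -0.05]
  [  -0.15    -0.25     0.00     0.80]
Compute the cofactors C_ij = (−1)^(i+j)·(3×3 minor ij) of I−A; the adjugate is their transpose:
adj(I−A) = Cᵀ =
  [ 0.668750   0.173750   0.084250   0.090500]
  [ 0.034750   0.627750   0.066250   0.163250]
  [ 0.040250   0.020125   0.523250   0.040250]
  [ 0.136250   0.228750   0.036500   0.714500]
det(I−A) = Σ_j (I−A)_1j·C_1j = (0.80)(0.668750) + (-0.20)(0.034750) + (-0.10)(0.040250) + (-0.05)(0.136250) = 0.5172125
(I − A)⁻¹ = adj(I−A) / det(I−A) ≈
  [   1.2930     0.3359     0.1629     0.1750]
  [   0.0672     1.2137     0.1281     0.3156]
  [   0.0778     0.0389     1.0117     0.0778]
  [   0.2634     0.4423     0.0706     1.3814]
x = (I − A)⁻¹ d = adj(I−A)·d / det(I−A), with det(I−A) = 0.5172125:
  x_1 = (0.668750·130 + 0.173750·125 + 0.084250·110 + 0.090500·175) / 0.5172125 = 133.76125 / 0.5172125 ≈ 258.62
  x_2 = (0.034750·130 + 0.627750·125 + 0.066250·110 + 0.163250·175) / 0.5172125 = 118.8425 / 0.5172125 ≈ 229.77
  x_3 = (0.040250·130 + 0.020125·125 + 0.523250·110 + 0.040250·175) / 0.5172125 = 72.349375 / 0.5172125 ≈ 139.88
  x_4 = (0.136250·130 + 0.228750·125 + 0.036500·110 + 0.714500·175) / 0.5172125 = 175.35875 / 0.5172125 ≈ 339.05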